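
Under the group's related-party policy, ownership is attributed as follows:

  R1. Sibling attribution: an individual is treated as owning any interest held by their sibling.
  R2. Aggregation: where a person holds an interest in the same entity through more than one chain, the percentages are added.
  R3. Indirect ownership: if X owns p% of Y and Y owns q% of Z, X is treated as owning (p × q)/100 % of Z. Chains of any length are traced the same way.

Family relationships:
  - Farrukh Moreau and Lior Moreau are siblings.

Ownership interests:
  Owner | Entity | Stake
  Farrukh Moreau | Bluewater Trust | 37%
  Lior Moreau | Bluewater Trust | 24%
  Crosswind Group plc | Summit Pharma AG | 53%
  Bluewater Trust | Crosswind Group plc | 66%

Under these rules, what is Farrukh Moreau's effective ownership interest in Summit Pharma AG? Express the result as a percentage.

By sibling attribution (R1), Farrukh Moreau is treated as also owning Lior Moreau's interest in Bluewater Trust, giving 37% + 24% = 61%.
Chain via Bluewater Trust → Crosswind Group plc (R3): 61% × 66% × 53% = 21.3378% of Summit Pharma AG.

21.3378%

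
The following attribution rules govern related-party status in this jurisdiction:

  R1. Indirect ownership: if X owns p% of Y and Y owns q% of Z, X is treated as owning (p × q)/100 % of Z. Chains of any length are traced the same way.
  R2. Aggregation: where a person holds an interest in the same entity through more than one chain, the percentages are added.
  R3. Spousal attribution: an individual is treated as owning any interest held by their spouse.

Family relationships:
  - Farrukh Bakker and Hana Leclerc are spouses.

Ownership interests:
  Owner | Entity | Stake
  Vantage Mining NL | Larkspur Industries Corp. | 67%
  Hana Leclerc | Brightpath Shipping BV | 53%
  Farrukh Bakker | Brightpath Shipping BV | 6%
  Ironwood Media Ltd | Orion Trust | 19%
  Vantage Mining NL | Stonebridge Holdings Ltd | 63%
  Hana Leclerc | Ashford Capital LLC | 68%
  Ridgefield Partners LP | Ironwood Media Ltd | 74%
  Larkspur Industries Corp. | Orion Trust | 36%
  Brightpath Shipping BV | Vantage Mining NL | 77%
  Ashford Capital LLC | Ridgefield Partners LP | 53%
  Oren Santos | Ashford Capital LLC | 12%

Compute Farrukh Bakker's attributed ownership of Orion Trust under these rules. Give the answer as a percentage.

16.02494%

By spousal attribution (R3), Farrukh Bakker is treated as also owning Hana Leclerc's interest in Brightpath Shipping BV, giving 6% + 53% = 59%.
By spousal attribution (R3), Farrukh Bakker is treated as owning Hana Leclerc's 68% interest in Ashford Capital LLC.
Chain via Brightpath Shipping BV → Vantage Mining NL → Larkspur Industries Corp. (R1): 59% × 77% × 67% × 36% = 10.957716% of Orion Trust.
Chain via Ashford Capital LLC → Ridgefield Partners LP → Ironwood Media Ltd (R1): 68% × 53% × 74% × 19% = 5.067224% of Orion Trust.
Aggregating (R2): 10.957716% + 5.067224% = 16.02494%.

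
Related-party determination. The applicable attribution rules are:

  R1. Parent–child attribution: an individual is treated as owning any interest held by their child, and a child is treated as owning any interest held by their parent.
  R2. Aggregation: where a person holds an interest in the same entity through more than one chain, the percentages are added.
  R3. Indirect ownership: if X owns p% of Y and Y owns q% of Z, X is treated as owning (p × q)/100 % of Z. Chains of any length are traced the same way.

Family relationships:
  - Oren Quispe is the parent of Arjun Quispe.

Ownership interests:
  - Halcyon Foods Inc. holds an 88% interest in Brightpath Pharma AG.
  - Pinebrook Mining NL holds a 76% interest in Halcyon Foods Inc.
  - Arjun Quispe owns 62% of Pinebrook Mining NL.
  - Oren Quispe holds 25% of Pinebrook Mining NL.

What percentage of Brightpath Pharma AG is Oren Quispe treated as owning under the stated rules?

58.1856%

By parent–child attribution (R1), Oren Quispe is treated as also owning Arjun Quispe's interest in Pinebrook Mining NL, giving 25% + 62% = 87%.
Chain via Pinebrook Mining NL → Halcyon Foods Inc. (R3): 87% × 76% × 88% = 58.1856% of Brightpath Pharma AG.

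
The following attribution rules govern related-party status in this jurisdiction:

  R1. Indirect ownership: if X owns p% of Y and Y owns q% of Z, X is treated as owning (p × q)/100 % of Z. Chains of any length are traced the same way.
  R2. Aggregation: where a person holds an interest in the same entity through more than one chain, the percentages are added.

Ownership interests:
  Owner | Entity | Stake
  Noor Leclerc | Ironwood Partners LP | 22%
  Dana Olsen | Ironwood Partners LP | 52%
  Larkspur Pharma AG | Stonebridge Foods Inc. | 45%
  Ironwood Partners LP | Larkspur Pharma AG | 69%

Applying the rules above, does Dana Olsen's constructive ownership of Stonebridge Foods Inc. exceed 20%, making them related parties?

No

Chain via Ironwood Partners LP → Larkspur Pharma AG (R1): 52% × 69% × 45% = 16.146% of Stonebridge Foods Inc.
16.146% does not exceed the 20% threshold, so Dana is not a related party to Stonebridge Foods Inc.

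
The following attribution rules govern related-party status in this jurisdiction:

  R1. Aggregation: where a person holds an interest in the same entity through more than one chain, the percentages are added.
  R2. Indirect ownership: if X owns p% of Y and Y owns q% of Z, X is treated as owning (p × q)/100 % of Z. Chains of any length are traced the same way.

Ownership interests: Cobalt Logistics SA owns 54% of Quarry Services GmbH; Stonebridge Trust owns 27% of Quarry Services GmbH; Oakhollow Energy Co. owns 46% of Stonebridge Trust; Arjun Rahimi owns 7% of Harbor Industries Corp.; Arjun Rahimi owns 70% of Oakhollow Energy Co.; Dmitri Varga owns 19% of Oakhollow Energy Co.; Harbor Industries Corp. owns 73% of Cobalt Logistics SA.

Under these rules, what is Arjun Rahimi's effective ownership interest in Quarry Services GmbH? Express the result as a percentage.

Chain via Harbor Industries Corp. → Cobalt Logistics SA (R2): 7% × 73% × 54% = 2.7594% of Quarry Services GmbH.
Chain via Oakhollow Energy Co. → Stonebridge Trust (R2): 70% × 46% × 27% = 8.694% of Quarry Services GmbH.
Aggregating (R1): 2.7594% + 8.694% = 11.4534%.

11.4534%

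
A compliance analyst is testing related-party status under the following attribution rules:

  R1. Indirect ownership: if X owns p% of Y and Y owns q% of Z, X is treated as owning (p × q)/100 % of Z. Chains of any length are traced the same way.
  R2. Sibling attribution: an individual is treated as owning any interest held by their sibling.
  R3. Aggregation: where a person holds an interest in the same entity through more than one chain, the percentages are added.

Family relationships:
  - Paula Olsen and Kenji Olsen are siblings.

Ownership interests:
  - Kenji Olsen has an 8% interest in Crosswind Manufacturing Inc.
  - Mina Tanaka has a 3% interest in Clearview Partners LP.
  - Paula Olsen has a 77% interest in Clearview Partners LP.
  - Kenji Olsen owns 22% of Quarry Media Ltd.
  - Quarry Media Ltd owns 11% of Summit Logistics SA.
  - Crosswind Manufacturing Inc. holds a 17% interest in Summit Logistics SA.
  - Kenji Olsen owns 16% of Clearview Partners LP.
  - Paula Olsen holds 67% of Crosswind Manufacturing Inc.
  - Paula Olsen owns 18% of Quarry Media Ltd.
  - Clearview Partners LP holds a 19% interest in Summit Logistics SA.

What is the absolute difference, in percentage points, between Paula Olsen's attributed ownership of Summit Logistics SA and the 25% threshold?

By sibling attribution (R2), Paula Olsen is treated as also owning Kenji Olsen's interest in Crosswind Manufacturing Inc, giving 67% + 8% = 75%.
By sibling attribution (R2), Paula Olsen is treated as also owning Kenji Olsen's interest in Clearview Partners LP, giving 77% + 16% = 93%.
By sibling attribution (R2), Paula Olsen is treated as also owning Kenji Olsen's interest in Quarry Media Ltd, giving 18% + 22% = 40%.
Chain via Crosswind Manufacturing Inc. (R1): 75% × 17% = 12.75% of Summit Logistics SA.
Chain via Clearview Partners LP (R1): 93% × 19% = 17.67% of Summit Logistics SA.
Chain via Quarry Media Ltd (R1): 40% × 11% = 4.4% of Summit Logistics SA.
Aggregating (R3): 12.75% + 17.67% + 4.4% = 34.82%.
34.82% exceeds the 25% threshold by 9.82 percentage points.

9.82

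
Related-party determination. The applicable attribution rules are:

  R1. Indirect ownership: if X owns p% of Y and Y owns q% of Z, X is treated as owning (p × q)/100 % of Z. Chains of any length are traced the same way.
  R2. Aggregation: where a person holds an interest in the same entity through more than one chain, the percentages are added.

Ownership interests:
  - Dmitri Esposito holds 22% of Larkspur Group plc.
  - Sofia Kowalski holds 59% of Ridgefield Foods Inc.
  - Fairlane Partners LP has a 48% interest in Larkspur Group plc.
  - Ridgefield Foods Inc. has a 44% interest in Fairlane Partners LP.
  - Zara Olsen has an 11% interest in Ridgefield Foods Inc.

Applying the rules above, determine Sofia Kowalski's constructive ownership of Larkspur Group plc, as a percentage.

Chain via Ridgefield Foods Inc. → Fairlane Partners LP (R1): 59% × 44% × 48% = 12.4608% of Larkspur Group plc.

12.4608%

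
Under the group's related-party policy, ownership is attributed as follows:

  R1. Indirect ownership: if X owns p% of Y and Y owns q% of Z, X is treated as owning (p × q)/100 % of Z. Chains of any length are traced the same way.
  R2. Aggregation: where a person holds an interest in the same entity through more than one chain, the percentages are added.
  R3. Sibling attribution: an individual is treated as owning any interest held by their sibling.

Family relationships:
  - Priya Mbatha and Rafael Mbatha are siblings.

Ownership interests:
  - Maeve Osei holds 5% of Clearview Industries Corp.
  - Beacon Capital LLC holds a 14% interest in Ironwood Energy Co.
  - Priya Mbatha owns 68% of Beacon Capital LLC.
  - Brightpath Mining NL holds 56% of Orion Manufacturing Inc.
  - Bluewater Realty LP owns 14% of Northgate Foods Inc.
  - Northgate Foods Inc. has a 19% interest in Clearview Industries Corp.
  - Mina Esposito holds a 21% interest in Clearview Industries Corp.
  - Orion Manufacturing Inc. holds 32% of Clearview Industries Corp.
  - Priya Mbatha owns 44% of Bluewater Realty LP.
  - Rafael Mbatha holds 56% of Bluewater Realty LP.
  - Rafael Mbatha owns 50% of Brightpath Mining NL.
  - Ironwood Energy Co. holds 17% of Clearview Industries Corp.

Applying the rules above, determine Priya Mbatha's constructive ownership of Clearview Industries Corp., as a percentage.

By sibling attribution (R3), Priya Mbatha is treated as also owning Rafael Mbatha's interest in Bluewater Realty LP, giving 44% + 56% = 100%.
By sibling attribution (R3), Priya Mbatha is treated as owning Rafael Mbatha's 50% interest in Brightpath Mining NL.
Chain via Bluewater Realty LP → Northgate Foods Inc. (R1): 100% × 14% × 19% = 2.66% of Clearview Industries Corp.
Chain via Beacon Capital LLC → Ironwood Energy Co. (R1): 68% × 14% × 17% = 1.6184% of Clearview Industries Corp.
Chain via Brightpath Mining NL → Orion Manufacturing Inc. (R1): 50% × 56% × 32% = 8.96% of Clearview Industries Corp.
Aggregating (R2): 2.66% + 1.6184% + 8.96% = 13.2384%.

13.2384%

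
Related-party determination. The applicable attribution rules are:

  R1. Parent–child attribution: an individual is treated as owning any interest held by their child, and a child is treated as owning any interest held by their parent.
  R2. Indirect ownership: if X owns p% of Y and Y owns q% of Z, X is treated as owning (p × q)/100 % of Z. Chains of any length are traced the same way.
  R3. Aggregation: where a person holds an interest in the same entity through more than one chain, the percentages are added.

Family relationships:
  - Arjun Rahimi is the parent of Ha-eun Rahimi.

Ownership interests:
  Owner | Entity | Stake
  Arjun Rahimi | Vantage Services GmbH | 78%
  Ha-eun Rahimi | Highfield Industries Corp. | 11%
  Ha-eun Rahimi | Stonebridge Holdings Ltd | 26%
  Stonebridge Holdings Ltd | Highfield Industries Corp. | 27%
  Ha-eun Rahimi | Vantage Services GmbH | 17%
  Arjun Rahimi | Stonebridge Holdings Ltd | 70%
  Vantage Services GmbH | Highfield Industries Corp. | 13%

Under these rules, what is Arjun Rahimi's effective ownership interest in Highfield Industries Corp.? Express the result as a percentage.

49.27%

By parent–child attribution (R1), Arjun Rahimi is treated as also owning Ha-eun Rahimi's interest in Stonebridge Holdings Ltd, giving 70% + 26% = 96%.
By parent–child attribution (R1), Arjun Rahimi is treated as also owning Ha-eun Rahimi's interest in Vantage Services GmbH, giving 78% + 17% = 95%.
By parent–child attribution (R1), Arjun Rahimi is treated as owning Ha-eun Rahimi's 11% interest in Highfield Industries Corp.
Chain via Stonebridge Holdings Ltd (R2): 96% × 27% = 25.92% of Highfield Industries Corp.
Chain via Vantage Services GmbH (R2): 95% × 13% = 12.35% of Highfield Industries Corp.
Direct interest in Highfield Industries Corp: 11%.
Aggregating (R3): 25.92% + 12.35% + 11% = 49.27%.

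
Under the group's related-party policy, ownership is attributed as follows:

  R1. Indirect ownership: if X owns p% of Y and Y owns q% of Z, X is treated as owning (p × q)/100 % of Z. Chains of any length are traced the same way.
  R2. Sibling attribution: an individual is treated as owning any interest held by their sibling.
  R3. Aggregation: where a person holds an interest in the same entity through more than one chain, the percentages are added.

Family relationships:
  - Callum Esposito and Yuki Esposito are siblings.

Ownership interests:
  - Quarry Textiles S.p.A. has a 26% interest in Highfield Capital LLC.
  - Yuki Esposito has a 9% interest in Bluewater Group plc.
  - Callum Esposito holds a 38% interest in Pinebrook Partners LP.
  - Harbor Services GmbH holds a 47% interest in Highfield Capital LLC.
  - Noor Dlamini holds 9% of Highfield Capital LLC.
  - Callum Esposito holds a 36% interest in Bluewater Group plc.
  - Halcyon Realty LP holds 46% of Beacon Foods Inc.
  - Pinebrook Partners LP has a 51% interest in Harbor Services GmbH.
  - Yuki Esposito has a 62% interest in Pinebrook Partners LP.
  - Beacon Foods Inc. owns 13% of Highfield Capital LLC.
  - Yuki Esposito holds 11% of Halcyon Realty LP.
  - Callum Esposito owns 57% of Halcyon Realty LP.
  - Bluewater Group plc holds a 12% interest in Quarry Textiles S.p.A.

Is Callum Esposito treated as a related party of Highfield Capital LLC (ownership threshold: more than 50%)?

By sibling attribution (R2), Callum Esposito is treated as also owning Yuki Esposito's interest in Pinebrook Partners LP, giving 38% + 62% = 100%.
By sibling attribution (R2), Callum Esposito is treated as also owning Yuki Esposito's interest in Bluewater Group plc, giving 36% + 9% = 45%.
By sibling attribution (R2), Callum Esposito is treated as also owning Yuki Esposito's interest in Halcyon Realty LP, giving 57% + 11% = 68%.
Chain via Pinebrook Partners LP → Harbor Services GmbH (R1): 100% × 51% × 47% = 23.97% of Highfield Capital LLC.
Chain via Bluewater Group plc → Quarry Textiles S.p.A. (R1): 45% × 12% × 26% = 1.404% of Highfield Capital LLC.
Chain via Halcyon Realty LP → Beacon Foods Inc. (R1): 68% × 46% × 13% = 4.0664% of Highfield Capital LLC.
Aggregating (R3): 23.97% + 1.404% + 4.0664% = 29.4404%.
29.4404% does not exceed the 50% threshold, so Callum is not a related party to Highfield Capital LLC.

No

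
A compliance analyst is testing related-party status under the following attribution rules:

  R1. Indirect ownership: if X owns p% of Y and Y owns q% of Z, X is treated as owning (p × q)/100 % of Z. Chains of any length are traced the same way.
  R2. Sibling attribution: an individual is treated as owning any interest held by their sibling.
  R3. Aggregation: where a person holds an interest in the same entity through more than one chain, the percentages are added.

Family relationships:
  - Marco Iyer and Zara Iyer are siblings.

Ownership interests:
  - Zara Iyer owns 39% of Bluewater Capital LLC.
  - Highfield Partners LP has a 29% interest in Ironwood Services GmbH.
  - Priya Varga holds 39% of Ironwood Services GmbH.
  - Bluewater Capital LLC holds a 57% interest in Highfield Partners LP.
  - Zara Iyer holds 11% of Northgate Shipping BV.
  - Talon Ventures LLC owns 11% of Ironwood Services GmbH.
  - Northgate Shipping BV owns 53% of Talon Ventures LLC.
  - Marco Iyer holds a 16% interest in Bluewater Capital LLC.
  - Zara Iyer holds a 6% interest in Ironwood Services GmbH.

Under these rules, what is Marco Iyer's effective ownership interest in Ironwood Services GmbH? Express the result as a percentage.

By sibling attribution (R2), Marco Iyer is treated as also owning Zara Iyer's interest in Bluewater Capital LLC, giving 16% + 39% = 55%.
By sibling attribution (R2), Marco Iyer is treated as owning Zara Iyer's 11% interest in Northgate Shipping BV.
By sibling attribution (R2), Marco Iyer is treated as owning Zara Iyer's 6% interest in Ironwood Services GmbH.
Chain via Bluewater Capital LLC → Highfield Partners LP (R1): 55% × 57% × 29% = 9.0915% of Ironwood Services GmbH.
Chain via Northgate Shipping BV → Talon Ventures LLC (R1): 11% × 53% × 11% = 0.6413% of Ironwood Services GmbH.
Direct interest in Ironwood Services GmbH: 6%.
Aggregating (R3): 9.0915% + 0.6413% + 6% = 15.7328%.

15.7328%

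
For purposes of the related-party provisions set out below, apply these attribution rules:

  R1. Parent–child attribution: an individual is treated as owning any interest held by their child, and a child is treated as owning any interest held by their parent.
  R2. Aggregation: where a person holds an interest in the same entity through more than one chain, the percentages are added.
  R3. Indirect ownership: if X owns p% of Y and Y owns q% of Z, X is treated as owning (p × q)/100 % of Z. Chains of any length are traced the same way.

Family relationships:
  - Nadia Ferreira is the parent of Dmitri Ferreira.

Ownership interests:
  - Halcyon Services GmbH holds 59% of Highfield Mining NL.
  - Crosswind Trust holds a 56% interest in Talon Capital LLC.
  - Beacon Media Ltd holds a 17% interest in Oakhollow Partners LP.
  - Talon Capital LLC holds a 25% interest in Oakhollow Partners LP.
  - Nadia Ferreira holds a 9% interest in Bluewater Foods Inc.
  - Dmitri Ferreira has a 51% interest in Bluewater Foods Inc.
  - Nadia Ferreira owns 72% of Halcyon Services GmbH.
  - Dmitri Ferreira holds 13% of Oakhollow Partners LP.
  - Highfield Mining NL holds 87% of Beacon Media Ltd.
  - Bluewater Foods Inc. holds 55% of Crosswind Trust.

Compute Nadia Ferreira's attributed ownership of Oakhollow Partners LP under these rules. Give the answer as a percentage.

By parent–child attribution (R1), Nadia Ferreira is treated as also owning Dmitri Ferreira's interest in Bluewater Foods Inc, giving 9% + 51% = 60%.
By parent–child attribution (R1), Nadia Ferreira is treated as owning Dmitri Ferreira's 13% interest in Oakhollow Partners LP.
Chain via Halcyon Services GmbH → Highfield Mining NL → Beacon Media Ltd (R3): 72% × 59% × 87% × 17% = 6.282792% of Oakhollow Partners LP.
Chain via Bluewater Foods Inc. → Crosswind Trust → Talon Capital LLC (R3): 60% × 55% × 56% × 25% = 4.62% of Oakhollow Partners LP.
Direct interest in Oakhollow Partners LP: 13%.
Aggregating (R2): 6.282792% + 4.62% + 13% = 23.902792%.

23.902792%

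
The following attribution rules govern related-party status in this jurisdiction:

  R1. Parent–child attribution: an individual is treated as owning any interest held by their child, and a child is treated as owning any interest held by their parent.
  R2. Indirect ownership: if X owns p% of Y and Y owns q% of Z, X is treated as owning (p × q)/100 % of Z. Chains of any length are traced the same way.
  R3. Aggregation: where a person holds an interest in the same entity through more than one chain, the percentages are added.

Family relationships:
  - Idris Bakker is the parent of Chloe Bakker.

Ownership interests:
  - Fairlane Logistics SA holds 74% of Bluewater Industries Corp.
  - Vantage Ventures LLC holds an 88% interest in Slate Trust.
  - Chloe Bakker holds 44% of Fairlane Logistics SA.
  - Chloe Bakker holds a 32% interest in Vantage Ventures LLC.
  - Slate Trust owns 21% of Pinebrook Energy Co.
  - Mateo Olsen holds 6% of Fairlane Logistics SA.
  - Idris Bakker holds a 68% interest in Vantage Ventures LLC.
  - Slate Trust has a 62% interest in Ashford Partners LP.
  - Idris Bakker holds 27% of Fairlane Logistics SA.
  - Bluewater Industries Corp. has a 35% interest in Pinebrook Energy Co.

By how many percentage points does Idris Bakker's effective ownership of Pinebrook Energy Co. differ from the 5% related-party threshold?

By parent–child attribution (R1), Idris Bakker is treated as also owning Chloe Bakker's interest in Fairlane Logistics SA, giving 27% + 44% = 71%.
By parent–child attribution (R1), Idris Bakker is treated as also owning Chloe Bakker's interest in Vantage Ventures LLC, giving 68% + 32% = 100%.
Chain via Fairlane Logistics SA → Bluewater Industries Corp. (R2): 71% × 74% × 35% = 18.389% of Pinebrook Energy Co.
Chain via Vantage Ventures LLC → Slate Trust (R2): 100% × 88% × 21% = 18.48% of Pinebrook Energy Co.
Aggregating (R3): 18.389% + 18.48% = 36.869%.
36.869% exceeds the 5% threshold by 31.869 percentage points.

31.869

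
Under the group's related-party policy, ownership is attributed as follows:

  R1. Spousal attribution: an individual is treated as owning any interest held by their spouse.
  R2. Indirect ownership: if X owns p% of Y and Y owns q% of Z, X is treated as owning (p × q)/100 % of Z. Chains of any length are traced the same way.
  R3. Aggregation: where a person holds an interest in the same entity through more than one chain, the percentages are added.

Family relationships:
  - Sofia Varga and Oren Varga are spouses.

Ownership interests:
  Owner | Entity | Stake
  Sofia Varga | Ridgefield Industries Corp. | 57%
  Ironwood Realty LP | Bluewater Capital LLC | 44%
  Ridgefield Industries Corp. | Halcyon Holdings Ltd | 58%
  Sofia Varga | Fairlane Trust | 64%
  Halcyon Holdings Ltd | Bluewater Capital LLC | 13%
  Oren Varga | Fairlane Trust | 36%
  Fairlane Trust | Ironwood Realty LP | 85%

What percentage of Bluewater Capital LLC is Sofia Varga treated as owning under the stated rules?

By spousal attribution (R1), Sofia Varga is treated as also owning Oren Varga's interest in Fairlane Trust, giving 64% + 36% = 100%.
Chain via Fairlane Trust → Ironwood Realty LP (R2): 100% × 85% × 44% = 37.4% of Bluewater Capital LLC.
Chain via Ridgefield Industries Corp. → Halcyon Holdings Ltd (R2): 57% × 58% × 13% = 4.2978% of Bluewater Capital LLC.
Aggregating (R3): 37.4% + 4.2978% = 41.6978%.

41.6978%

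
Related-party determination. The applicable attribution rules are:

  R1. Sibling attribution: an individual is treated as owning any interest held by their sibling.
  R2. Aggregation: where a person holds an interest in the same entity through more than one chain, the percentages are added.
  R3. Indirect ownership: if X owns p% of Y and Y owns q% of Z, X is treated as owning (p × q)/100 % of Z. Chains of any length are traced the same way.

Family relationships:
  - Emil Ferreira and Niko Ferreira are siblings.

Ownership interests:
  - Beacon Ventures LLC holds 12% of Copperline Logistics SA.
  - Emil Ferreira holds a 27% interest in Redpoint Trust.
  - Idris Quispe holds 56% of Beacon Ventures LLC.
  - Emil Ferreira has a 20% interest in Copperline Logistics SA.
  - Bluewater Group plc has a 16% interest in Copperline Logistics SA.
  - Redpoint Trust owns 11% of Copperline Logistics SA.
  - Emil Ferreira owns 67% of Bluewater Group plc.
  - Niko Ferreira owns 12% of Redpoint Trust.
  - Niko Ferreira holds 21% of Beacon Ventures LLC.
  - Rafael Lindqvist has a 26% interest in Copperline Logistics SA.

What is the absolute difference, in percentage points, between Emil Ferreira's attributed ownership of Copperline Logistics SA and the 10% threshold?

By sibling attribution (R1), Emil Ferreira is treated as also owning Niko Ferreira's interest in Redpoint Trust, giving 27% + 12% = 39%.
By sibling attribution (R1), Emil Ferreira is treated as owning Niko Ferreira's 21% interest in Beacon Ventures LLC.
Chain via Redpoint Trust (R3): 39% × 11% = 4.29% of Copperline Logistics SA.
Chain via Bluewater Group plc (R3): 67% × 16% = 10.72% of Copperline Logistics SA.
Direct interest in Copperline Logistics SA: 20%.
Chain via Beacon Ventures LLC (R3): 21% × 12% = 2.52% of Copperline Logistics SA.
Aggregating (R2): 4.29% + 10.72% + 20% + 2.52% = 37.53%.
37.53% exceeds the 10% threshold by 27.53 percentage points.

27.53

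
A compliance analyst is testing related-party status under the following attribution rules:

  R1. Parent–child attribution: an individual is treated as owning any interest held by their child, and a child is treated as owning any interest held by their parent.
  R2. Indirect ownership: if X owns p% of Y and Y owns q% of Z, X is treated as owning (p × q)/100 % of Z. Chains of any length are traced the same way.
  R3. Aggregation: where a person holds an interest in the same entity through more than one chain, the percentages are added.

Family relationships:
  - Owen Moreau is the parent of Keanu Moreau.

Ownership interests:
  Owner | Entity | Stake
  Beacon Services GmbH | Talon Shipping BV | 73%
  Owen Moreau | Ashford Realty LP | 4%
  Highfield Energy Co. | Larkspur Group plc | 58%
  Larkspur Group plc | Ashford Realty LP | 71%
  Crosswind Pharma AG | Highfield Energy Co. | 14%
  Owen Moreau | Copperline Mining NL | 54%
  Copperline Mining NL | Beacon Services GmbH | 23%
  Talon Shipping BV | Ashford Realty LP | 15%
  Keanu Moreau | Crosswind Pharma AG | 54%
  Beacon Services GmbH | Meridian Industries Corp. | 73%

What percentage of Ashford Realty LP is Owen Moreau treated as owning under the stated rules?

By parent–child attribution (R1), Owen Moreau is treated as owning Keanu Moreau's 54% interest in Crosswind Pharma AG.
Chain via Copperline Mining NL → Beacon Services GmbH → Talon Shipping BV (R2): 54% × 23% × 73% × 15% = 1.35999% of Ashford Realty LP.
Direct interest in Ashford Realty LP: 4%.
Chain via Crosswind Pharma AG → Highfield Energy Co. → Larkspur Group plc (R2): 54% × 14% × 58% × 71% = 3.113208% of Ashford Realty LP.
Aggregating (R3): 1.35999% + 4% + 3.113208% = 8.473198%.

8.473198%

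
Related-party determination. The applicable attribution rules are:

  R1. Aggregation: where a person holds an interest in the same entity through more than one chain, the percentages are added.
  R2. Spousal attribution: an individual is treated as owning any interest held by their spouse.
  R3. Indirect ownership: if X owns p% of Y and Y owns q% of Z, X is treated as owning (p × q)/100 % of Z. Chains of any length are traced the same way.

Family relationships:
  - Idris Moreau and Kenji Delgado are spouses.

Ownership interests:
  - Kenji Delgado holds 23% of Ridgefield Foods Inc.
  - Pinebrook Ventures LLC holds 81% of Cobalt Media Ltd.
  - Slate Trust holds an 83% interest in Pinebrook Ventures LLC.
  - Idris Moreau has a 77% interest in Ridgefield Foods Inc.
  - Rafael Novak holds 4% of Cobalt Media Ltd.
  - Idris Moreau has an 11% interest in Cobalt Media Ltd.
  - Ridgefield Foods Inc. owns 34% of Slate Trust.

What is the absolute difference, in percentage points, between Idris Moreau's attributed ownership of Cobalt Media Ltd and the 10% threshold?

By spousal attribution (R2), Idris Moreau is treated as also owning Kenji Delgado's interest in Ridgefield Foods Inc, giving 77% + 23% = 100%.
Chain via Ridgefield Foods Inc. → Slate Trust → Pinebrook Ventures LLC (R3): 100% × 34% × 83% × 81% = 22.8582% of Cobalt Media Ltd.
Direct interest in Cobalt Media Ltd: 11%.
Aggregating (R1): 22.8582% + 11% = 33.8582%.
33.8582% exceeds the 10% threshold by 23.8582 percentage points.

23.8582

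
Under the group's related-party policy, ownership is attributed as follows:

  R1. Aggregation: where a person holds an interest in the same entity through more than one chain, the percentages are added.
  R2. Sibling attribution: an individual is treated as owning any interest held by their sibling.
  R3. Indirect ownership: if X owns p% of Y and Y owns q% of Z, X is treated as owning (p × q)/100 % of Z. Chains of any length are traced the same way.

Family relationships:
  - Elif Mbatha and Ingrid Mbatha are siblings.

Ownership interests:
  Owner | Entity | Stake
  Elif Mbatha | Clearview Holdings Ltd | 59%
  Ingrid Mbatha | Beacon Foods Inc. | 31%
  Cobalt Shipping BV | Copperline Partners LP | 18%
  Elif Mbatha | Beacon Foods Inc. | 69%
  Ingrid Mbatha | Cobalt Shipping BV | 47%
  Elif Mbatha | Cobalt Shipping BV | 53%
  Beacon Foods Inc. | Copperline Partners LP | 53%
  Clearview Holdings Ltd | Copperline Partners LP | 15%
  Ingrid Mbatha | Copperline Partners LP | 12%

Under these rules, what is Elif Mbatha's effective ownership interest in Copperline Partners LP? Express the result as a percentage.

By sibling attribution (R2), Elif Mbatha is treated as also owning Ingrid Mbatha's interest in Beacon Foods Inc, giving 69% + 31% = 100%.
By sibling attribution (R2), Elif Mbatha is treated as also owning Ingrid Mbatha's interest in Cobalt Shipping BV, giving 53% + 47% = 100%.
By sibling attribution (R2), Elif Mbatha is treated as owning Ingrid Mbatha's 12% interest in Copperline Partners LP.
Chain via Clearview Holdings Ltd (R3): 59% × 15% = 8.85% of Copperline Partners LP.
Chain via Beacon Foods Inc. (R3): 100% × 53% = 53% of Copperline Partners LP.
Chain via Cobalt Shipping BV (R3): 100% × 18% = 18% of Copperline Partners LP.
Direct interest in Copperline Partners LP: 12%.
Aggregating (R1): 8.85% + 53% + 18% + 12% = 91.85%.

91.85%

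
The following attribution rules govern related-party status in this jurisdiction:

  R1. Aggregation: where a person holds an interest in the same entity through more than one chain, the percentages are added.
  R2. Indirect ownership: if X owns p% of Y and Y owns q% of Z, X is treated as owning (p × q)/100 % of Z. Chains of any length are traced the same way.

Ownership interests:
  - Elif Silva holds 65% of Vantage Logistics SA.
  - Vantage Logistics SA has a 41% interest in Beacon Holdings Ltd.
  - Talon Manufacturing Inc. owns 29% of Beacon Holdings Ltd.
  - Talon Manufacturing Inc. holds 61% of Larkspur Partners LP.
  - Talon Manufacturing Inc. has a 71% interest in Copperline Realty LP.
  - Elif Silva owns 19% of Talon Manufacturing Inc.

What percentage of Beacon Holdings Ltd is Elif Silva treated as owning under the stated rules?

32.16%

Chain via Talon Manufacturing Inc. (R2): 19% × 29% = 5.51% of Beacon Holdings Ltd.
Chain via Vantage Logistics SA (R2): 65% × 41% = 26.65% of Beacon Holdings Ltd.
Aggregating (R1): 5.51% + 26.65% = 32.16%.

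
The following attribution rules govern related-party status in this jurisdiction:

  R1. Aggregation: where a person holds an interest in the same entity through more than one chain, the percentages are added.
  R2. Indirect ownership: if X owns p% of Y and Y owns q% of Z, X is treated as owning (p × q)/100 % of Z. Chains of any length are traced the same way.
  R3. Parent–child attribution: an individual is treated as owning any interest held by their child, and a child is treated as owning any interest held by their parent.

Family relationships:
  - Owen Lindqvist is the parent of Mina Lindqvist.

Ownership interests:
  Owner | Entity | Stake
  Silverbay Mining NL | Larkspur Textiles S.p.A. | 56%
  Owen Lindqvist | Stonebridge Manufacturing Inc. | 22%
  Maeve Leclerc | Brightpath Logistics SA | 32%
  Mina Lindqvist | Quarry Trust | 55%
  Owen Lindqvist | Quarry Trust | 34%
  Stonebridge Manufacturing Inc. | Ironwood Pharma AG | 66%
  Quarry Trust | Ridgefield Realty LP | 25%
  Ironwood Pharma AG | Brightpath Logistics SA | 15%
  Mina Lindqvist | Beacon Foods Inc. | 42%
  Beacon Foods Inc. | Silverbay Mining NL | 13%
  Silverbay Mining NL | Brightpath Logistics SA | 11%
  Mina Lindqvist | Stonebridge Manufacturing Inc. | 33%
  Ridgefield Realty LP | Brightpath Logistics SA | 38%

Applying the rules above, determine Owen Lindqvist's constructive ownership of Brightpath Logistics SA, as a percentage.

14.5006%

By parent–child attribution (R3), Owen Lindqvist is treated as also owning Mina Lindqvist's interest in Quarry Trust, giving 34% + 55% = 89%.
By parent–child attribution (R3), Owen Lindqvist is treated as also owning Mina Lindqvist's interest in Stonebridge Manufacturing Inc, giving 22% + 33% = 55%.
By parent–child attribution (R3), Owen Lindqvist is treated as owning Mina Lindqvist's 42% interest in Beacon Foods Inc.
Chain via Quarry Trust → Ridgefield Realty LP (R2): 89% × 25% × 38% = 8.455% of Brightpath Logistics SA.
Chain via Stonebridge Manufacturing Inc. → Ironwood Pharma AG (R2): 55% × 66% × 15% = 5.445% of Brightpath Logistics SA.
Chain via Beacon Foods Inc. → Silverbay Mining NL (R2): 42% × 13% × 11% = 0.6006% of Brightpath Logistics SA.
Aggregating (R1): 8.455% + 5.445% + 0.6006% = 14.5006%.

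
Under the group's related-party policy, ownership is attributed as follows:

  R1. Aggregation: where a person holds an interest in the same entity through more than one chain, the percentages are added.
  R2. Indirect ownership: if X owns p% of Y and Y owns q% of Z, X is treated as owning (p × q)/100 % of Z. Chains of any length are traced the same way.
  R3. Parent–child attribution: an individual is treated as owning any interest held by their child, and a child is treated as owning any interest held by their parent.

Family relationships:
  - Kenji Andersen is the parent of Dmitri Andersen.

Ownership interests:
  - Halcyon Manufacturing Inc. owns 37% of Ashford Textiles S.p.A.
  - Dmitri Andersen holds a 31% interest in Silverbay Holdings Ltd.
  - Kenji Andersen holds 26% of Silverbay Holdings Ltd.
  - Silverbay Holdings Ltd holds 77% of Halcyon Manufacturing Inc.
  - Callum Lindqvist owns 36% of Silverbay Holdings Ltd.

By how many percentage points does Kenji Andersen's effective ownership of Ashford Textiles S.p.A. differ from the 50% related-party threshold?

By parent–child attribution (R3), Kenji Andersen is treated as also owning Dmitri Andersen's interest in Silverbay Holdings Ltd, giving 26% + 31% = 57%.
Chain via Silverbay Holdings Ltd → Halcyon Manufacturing Inc. (R2): 57% × 77% × 37% = 16.2393% of Ashford Textiles S.p.A.
16.2393% falls short of the 50% threshold by 33.7607 percentage points.

33.7607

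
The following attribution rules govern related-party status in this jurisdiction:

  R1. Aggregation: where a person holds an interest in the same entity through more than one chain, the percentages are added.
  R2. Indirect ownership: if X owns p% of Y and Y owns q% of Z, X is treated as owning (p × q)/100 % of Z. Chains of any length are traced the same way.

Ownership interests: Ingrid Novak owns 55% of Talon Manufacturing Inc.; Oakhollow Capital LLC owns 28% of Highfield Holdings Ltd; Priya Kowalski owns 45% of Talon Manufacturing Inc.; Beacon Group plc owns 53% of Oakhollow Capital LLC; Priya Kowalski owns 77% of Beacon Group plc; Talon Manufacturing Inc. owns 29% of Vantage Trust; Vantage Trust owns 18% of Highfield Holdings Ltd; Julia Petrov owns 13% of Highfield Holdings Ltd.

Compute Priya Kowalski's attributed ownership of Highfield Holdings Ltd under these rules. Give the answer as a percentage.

13.7758%

Chain via Beacon Group plc → Oakhollow Capital LLC (R2): 77% × 53% × 28% = 11.4268% of Highfield Holdings Ltd.
Chain via Talon Manufacturing Inc. → Vantage Trust (R2): 45% × 29% × 18% = 2.349% of Highfield Holdings Ltd.
Aggregating (R1): 11.4268% + 2.349% = 13.7758%.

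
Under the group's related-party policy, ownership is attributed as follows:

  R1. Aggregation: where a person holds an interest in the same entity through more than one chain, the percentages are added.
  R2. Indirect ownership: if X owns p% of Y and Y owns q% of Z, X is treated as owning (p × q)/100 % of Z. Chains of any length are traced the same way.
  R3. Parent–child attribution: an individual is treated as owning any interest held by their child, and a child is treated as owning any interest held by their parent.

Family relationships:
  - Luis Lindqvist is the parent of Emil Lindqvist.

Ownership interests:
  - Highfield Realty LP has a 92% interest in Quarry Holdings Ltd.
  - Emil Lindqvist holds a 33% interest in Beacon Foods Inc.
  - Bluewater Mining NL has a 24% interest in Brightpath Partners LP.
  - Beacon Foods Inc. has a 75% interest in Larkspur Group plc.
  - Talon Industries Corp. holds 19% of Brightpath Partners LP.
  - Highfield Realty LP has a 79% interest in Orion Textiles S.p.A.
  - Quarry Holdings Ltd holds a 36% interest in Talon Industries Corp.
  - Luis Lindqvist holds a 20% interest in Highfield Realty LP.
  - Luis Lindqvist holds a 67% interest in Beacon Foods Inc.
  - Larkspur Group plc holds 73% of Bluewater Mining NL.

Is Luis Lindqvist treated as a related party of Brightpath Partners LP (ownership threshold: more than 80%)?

By parent–child attribution (R3), Luis Lindqvist is treated as also owning Emil Lindqvist's interest in Beacon Foods Inc, giving 67% + 33% = 100%.
Chain via Highfield Realty LP → Quarry Holdings Ltd → Talon Industries Corp. (R2): 20% × 92% × 36% × 19% = 1.25856% of Brightpath Partners LP.
Chain via Beacon Foods Inc. → Larkspur Group plc → Bluewater Mining NL (R2): 100% × 75% × 73% × 24% = 13.14% of Brightpath Partners LP.
Aggregating (R1): 1.25856% + 13.14% = 14.39856%.
14.39856% does not exceed the 80% threshold, so Luis is not a related party to Brightpath Partners LP.

No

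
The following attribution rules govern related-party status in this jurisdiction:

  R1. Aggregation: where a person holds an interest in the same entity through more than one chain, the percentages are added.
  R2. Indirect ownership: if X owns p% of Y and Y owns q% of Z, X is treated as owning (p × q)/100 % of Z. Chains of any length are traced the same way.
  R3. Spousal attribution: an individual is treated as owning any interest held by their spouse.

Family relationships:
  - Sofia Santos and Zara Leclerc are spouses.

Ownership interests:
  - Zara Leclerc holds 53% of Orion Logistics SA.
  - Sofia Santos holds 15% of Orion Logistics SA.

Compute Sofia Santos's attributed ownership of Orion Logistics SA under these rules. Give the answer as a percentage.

By spousal attribution (R3), Sofia Santos is treated as also owning Zara Leclerc's interest in Orion Logistics SA, giving 15% + 53% = 68%.
Direct interest in Orion Logistics SA: 68%.

68%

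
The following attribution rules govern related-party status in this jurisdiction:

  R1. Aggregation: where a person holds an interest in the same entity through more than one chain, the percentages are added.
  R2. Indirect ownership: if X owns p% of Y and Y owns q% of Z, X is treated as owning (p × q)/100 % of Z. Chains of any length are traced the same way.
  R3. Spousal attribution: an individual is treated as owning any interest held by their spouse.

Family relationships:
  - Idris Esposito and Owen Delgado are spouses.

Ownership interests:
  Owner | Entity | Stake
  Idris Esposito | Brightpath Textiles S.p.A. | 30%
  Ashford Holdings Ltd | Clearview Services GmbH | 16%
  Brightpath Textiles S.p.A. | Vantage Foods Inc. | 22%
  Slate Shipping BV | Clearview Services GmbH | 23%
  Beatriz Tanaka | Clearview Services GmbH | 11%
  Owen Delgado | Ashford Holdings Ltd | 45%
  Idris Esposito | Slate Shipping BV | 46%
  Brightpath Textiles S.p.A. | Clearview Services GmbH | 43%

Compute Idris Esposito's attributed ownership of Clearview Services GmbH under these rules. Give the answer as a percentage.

By spousal attribution (R3), Idris Esposito is treated as owning Owen Delgado's 45% interest in Ashford Holdings Ltd.
Chain via Brightpath Textiles S.p.A. (R2): 30% × 43% = 12.9% of Clearview Services GmbH.
Chain via Slate Shipping BV (R2): 46% × 23% = 10.58% of Clearview Services GmbH.
Chain via Ashford Holdings Ltd (R2): 45% × 16% = 7.2% of Clearview Services GmbH.
Aggregating (R1): 12.9% + 10.58% + 7.2% = 30.68%.

30.68%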